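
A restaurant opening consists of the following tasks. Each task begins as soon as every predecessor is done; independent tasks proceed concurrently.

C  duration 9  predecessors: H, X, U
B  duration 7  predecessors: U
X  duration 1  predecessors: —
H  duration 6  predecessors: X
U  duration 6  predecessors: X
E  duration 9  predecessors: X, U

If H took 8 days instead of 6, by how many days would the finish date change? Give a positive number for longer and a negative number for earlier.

2

Critical path before the change: X→H→C = 1+6+9 = 16 giving 16 days.
H lies on that path, so at 8 days the path becomes 18 days.
No other chain overtakes it, so the finish is 18 days.
Change in finish: 18 − 16 = +2 days.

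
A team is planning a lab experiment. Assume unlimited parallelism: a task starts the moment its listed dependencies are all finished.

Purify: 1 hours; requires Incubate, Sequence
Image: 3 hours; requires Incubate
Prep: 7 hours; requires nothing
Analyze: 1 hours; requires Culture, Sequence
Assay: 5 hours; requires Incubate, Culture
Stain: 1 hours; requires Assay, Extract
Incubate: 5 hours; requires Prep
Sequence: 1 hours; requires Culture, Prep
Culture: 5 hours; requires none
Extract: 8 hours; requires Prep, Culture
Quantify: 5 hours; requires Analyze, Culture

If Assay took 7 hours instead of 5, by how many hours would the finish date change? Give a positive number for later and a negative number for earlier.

2

Critical path before the change: Prep→Incubate→Assay→Stain = 7+5+5+1 = 18 giving 18 hours.
Since Assay is critical, the +2 change carries straight to that chain (now 20 hours).
No other chain overtakes it, so the finish is 20 hours.
Change in finish: 20 − 18 = +2 hours.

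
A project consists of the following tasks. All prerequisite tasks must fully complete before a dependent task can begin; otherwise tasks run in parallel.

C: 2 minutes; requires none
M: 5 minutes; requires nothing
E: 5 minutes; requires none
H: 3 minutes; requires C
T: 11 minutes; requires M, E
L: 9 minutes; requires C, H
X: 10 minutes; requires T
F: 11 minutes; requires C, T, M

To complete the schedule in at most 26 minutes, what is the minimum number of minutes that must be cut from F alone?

Current finish: 27 minutes; target: 26.
F is on every critical path, so each minute cut from F cuts the finish by one (this holds down to a finish of 26).
Need 27 − 26 = 1 minute off F → F becomes 10 minutes, finish becomes 26.

1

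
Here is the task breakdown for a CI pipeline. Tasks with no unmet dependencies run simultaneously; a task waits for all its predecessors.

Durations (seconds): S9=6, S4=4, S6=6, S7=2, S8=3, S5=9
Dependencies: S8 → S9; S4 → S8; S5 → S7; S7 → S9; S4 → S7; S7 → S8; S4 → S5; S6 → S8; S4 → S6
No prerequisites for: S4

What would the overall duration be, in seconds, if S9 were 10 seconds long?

Baseline: S4→S5→S7→S8→S9 = 4+9+2+3+6 = 24 → 24 seconds.
Since S9 is critical, the +4 change carries straight to that chain (now 28 seconds).
No other chain overtakes it, so the finish is 28 seconds.

28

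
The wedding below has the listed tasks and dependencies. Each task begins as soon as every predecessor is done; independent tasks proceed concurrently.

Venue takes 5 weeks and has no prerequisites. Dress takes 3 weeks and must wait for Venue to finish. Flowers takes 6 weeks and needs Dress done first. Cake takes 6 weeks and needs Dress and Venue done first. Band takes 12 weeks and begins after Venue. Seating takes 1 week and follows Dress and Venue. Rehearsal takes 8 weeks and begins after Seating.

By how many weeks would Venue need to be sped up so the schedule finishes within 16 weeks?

1

Current finish: 17 weeks; target: 16.
Venue is on every critical path, so each week cut from Venue cuts the finish by one (this holds down to a finish of 13).
Need 17 − 16 = 1 week off Venue → Venue becomes 4 weeks, finish becomes 16.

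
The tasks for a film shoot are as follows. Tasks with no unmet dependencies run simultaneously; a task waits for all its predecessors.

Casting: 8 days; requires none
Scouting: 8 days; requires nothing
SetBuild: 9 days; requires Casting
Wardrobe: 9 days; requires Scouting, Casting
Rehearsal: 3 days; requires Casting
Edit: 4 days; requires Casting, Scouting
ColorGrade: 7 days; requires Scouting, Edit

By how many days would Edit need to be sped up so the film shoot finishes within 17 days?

Current finish: 19 days; target: 17.
Edit is on every critical path, so each day cut from Edit cuts the finish by one (this holds down to a finish of 17).
Need 19 − 17 = 2 days off Edit → Edit becomes 2 days, finish becomes 17.

2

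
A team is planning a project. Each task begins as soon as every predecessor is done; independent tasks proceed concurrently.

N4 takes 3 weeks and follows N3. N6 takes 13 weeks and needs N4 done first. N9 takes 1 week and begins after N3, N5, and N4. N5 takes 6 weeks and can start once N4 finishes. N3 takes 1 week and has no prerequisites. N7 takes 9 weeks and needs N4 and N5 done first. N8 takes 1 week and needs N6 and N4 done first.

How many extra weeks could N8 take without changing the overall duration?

1

Critical path: N3→N4→N5→N7 = 1+3+6+9 = 19, so the finish is 19 weeks.
N8 finishes as early as 18 and must finish by 19.
Slack of N8 = 18 − 17 = 1 week.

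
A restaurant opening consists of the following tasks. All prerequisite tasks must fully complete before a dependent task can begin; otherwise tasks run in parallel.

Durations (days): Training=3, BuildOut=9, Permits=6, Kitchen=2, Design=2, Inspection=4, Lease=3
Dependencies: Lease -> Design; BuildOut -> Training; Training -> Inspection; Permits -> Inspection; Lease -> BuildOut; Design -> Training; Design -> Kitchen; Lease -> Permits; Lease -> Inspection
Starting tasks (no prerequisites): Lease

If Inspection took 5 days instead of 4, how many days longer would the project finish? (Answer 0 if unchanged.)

As given, the longest chain is Lease→BuildOut→Training→Inspection = 3+9+3+4 = 19, so the finish is 19 days.
Inspection is on the critical path; changing it to 5 makes that path 20 days.
That remains the longest chain; total 20 days.
Change in finish: 20 − 19 = +1 days.

1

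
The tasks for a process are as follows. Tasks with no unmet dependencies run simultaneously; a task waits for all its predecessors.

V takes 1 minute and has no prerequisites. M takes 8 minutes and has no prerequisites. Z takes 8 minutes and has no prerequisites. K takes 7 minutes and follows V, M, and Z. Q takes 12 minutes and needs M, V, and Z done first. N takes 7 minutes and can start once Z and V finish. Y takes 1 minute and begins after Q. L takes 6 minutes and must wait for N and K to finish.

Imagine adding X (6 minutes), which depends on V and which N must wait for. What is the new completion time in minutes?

21

Originally the plan takes 21 minutes.
With X inserted, N now waits for max(Z, V, X).
New critical path: M→K→L = 8+7+6 = 21 ⇒ 21 minutes.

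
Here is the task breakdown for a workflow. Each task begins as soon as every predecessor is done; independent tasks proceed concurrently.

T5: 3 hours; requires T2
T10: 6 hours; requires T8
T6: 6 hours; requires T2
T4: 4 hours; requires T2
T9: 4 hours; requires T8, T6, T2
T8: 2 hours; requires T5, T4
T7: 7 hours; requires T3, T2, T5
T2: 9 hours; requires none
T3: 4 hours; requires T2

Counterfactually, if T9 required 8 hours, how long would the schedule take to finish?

23

Baseline: T2→T4→T8→T10 = 9+4+2+6 = 21 → 21 hours.
T9 is off the critical path — its longest chain is 19 hours, giving 2 of slack.
New critical path: T2→T4→T8→T9 = 9+4+2+8 = 23 ⇒ 23 hours.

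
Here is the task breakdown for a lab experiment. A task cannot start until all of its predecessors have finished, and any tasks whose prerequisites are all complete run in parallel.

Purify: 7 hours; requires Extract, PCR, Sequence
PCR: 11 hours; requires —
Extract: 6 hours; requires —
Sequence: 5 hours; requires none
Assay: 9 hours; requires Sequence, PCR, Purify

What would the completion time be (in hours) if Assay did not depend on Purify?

20

Before: longest chain PCR→Purify→Assay = 11+7+9 = 27, finish 27.
Without Purify→Assay, Assay's earliest start moves from 18 to 11.
The longest chain is now PCR→Assay = 11+9 = 20, so the project takes 20 hours.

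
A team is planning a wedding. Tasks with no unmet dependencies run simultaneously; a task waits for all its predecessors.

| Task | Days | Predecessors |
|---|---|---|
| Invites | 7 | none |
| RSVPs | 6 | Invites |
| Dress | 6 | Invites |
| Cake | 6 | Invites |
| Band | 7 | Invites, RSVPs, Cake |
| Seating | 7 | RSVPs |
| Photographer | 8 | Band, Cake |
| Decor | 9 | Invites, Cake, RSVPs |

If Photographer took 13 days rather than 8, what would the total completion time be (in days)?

33

As given, the longest chain is Invites→RSVPs→Band→Photographer = 7+6+7+8 = 28, so the finish is 28 days.
Photographer is on the critical path; changing it to 13 makes that path 33 days.
No other chain overtakes it, so the finish is 33 days.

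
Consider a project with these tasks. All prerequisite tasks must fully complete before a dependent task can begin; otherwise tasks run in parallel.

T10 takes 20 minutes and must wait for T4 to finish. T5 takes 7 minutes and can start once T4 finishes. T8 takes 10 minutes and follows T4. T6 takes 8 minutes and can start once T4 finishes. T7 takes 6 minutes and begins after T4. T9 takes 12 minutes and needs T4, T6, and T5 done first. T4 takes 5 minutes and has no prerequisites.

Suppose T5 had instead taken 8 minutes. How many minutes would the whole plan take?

25

The binding path is T4→T6→T9 = 5+8+12 = 25; finish at 25 minutes.
T5 is off the critical path — its longest chain is 24 minutes, giving 1 of slack.
Now T4→T5→T9 = 5+8+12 = 25 is longest, so the finish becomes 25 minutes.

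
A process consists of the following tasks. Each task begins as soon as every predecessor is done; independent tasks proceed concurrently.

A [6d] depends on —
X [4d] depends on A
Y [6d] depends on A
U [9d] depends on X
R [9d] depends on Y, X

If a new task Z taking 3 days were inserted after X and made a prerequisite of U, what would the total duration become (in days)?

Originally the process takes 21 days.
With Z inserted, U now waits for max(X, Z).
New critical path: A→X→Z→U = 6+4+3+9 = 22 ⇒ 22 days.

22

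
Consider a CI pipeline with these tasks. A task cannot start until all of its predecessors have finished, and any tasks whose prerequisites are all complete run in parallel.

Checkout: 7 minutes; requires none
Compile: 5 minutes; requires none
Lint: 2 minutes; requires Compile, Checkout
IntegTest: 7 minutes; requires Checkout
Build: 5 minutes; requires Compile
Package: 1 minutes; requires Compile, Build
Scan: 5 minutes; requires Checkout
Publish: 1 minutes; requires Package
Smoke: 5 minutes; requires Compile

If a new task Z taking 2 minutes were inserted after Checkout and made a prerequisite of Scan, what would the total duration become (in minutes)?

14

Originally the plan takes 14 minutes.
With Z inserted, Scan now waits for max(Checkout, Z).
New critical path: Checkout→Z→Scan = 7+2+5 = 14 ⇒ 14 minutes.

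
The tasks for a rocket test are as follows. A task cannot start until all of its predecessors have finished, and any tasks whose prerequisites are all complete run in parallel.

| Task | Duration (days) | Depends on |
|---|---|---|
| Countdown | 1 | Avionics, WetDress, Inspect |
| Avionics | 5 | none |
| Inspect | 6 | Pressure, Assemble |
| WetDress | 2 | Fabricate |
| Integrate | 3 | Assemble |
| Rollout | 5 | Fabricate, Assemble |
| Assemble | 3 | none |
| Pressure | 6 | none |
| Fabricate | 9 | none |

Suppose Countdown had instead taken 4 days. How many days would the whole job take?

As given, the longest chain is Fabricate→Rollout = 9+5 = 14, so the finish is 14 days.
The longest path through Countdown is only 13 days, so Countdown has float 1.
New critical path: Pressure→Inspect→Countdown = 6+6+4 = 16 ⇒ 16 days.

16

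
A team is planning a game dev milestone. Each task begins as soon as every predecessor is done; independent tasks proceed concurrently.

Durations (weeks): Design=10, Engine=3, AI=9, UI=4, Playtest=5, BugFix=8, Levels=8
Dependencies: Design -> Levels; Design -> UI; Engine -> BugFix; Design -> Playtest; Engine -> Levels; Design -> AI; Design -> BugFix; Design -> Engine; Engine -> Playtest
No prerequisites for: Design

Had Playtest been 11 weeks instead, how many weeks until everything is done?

Actual critical path: Design→Engine→Levels = 10+3+8 = 21 ⇒ 21 weeks.
Playtest has 3 weeks of float (longest path through it is 18).
New critical path: Design→Engine→Playtest = 10+3+11 = 24 ⇒ 24 weeks.

24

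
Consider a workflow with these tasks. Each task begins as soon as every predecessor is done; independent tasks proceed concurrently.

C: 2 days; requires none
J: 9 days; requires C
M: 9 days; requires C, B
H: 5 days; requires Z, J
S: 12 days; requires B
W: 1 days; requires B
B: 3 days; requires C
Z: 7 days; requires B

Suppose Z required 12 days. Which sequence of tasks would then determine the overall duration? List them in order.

C, B, Z, H

Critical path before the change: C→B→Z→H = 2+3+7+5 = 17 giving 17 days.
Since Z is critical, the +5 change carries straight to that chain (now 22 days).
That remains the longest chain; total 22 days.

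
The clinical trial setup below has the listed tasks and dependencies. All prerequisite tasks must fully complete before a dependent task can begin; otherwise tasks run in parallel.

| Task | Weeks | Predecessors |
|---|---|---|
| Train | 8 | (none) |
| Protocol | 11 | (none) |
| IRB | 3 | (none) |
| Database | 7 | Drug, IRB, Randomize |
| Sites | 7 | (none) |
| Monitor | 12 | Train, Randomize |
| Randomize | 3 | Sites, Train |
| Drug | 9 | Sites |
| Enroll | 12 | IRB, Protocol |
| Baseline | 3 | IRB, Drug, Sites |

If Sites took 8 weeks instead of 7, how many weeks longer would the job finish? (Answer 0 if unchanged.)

As given, the longest chain is Sites→Drug→Database = 7+9+7 = 23, so the finish is 23 weeks.
Sites is on the critical path; changing it to 8 makes that path 24 weeks.
No other chain overtakes it, so the finish is 24 weeks.
Change in finish: 24 − 23 = +1 weeks.

1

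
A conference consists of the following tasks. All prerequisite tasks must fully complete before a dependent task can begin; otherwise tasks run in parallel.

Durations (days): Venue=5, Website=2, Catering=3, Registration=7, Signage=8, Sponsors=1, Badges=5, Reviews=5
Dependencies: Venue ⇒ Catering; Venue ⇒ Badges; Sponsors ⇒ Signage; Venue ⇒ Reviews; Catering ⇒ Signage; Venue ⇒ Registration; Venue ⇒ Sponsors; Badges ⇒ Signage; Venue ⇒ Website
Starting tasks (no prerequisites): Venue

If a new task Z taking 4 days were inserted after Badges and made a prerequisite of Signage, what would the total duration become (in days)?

22

Originally the conference takes 18 days.
With Z inserted, Signage now waits for max(Badges, Catering, Sponsors, Z).
New critical path: Venue→Badges→Z→Signage = 5+5+4+8 = 22 ⇒ 22 days.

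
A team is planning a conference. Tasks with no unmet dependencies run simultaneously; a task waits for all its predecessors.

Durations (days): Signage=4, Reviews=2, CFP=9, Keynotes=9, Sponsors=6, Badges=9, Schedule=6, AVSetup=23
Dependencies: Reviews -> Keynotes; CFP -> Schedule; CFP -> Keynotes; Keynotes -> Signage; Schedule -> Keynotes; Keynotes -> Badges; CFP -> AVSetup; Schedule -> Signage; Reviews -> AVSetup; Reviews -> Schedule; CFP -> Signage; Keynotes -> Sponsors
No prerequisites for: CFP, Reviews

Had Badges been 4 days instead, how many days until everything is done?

32

As given, the longest chain is CFP→Schedule→Keynotes→Badges = 9+6+9+9 = 33, so the finish is 33 days.
Badges is on the critical path; changing it to 4 makes that path 28 days.
New critical path: CFP→AVSetup = 9+23 = 32 ⇒ 32 days.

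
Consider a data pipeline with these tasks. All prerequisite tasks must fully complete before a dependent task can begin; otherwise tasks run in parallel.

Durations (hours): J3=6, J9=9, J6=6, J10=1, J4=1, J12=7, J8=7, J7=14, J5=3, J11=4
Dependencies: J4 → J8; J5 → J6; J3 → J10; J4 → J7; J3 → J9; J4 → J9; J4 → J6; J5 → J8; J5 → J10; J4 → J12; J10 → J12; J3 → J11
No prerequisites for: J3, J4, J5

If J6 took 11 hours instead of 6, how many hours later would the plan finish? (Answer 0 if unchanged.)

Baseline: J3→J9 = 6+9 = 15 → 15 hours.
J6 has 6 hours of float (longest path through it is 9).
No other chain overtakes it, so the finish is 15 hours.
Change in finish: 15 − 15 = +0 hours.

0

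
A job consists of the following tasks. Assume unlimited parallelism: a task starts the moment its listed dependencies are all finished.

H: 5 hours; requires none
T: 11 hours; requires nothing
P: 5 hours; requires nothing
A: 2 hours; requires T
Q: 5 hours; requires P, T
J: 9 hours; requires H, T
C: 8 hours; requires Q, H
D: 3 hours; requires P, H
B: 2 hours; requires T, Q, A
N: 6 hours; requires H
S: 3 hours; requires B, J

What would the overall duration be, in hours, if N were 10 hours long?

As given, the longest chain is T→Q→C = 11+5+8 = 24, so the finish is 24 hours.
N has 13 hours of float (longest path through it is 11).
The critical path is still T→Q→C; finish is now 24 hours.

24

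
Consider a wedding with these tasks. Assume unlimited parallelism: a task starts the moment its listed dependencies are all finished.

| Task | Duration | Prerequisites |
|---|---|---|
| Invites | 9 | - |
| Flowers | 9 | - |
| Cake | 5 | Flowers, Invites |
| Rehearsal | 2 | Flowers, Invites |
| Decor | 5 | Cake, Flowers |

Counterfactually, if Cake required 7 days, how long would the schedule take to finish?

21

Baseline: Invites→Cake→Decor = 9+5+5 = 19 → 19 days.
Since Cake is critical, the +2 change carries straight to that chain (now 21 days).
No other chain overtakes it, so the finish is 21 days.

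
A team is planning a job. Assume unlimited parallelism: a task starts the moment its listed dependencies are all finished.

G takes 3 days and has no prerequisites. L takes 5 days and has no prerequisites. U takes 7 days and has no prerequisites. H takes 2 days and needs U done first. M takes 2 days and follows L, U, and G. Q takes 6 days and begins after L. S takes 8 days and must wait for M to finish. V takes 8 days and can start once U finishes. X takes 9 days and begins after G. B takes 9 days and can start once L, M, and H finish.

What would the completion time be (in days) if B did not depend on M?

18

Before: longest chain U→H→B = 7+2+9 = 18, finish 18.
Dropping M→B doesn't change B's earliest start (9); another predecessor still binds.
New critical path: U→H→B = 7+2+9 = 18 ⇒ 18 days.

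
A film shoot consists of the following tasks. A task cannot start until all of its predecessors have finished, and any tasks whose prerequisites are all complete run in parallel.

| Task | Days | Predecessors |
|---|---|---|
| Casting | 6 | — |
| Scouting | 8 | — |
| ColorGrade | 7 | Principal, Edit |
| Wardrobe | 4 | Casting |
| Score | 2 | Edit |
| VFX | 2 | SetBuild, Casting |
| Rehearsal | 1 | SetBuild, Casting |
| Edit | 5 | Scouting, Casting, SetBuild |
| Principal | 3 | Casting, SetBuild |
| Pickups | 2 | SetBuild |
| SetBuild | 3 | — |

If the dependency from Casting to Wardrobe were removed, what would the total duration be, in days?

20

Before: longest chain Scouting→Edit→ColorGrade = 8+5+7 = 20, finish 20.
Without Casting→Wardrobe, Wardrobe's earliest start moves from 6 to 0.
New critical path: Scouting→Edit→ColorGrade = 8+5+7 = 20 ⇒ 20 days.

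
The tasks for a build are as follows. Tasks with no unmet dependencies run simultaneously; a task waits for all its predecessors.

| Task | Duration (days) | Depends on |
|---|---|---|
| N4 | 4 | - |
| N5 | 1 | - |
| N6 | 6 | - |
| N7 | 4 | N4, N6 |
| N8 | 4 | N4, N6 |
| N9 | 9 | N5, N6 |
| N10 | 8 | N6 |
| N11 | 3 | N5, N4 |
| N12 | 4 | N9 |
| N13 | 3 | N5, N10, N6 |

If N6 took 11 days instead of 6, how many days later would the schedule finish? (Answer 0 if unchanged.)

Critical path before the change: N6→N9→N12 = 6+9+4 = 19 giving 19 days.
N6 is on the critical path; changing it to 11 makes that path 24 days.
That remains the longest chain; total 24 days.
Change in finish: 24 − 19 = +5 days.

5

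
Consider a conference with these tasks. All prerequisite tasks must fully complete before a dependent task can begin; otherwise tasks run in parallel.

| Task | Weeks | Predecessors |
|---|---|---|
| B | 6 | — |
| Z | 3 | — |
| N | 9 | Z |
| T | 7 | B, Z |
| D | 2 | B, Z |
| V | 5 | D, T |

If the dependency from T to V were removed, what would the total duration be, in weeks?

13

With the dependency in place, B→T→V = 6+7+5 = 18 sets the finish at 18 weeks.
Without T→V, V's earliest start moves from 13 to 8.
The longest chain is now B→T = 6+7 = 13, so the conference takes 13 weeks.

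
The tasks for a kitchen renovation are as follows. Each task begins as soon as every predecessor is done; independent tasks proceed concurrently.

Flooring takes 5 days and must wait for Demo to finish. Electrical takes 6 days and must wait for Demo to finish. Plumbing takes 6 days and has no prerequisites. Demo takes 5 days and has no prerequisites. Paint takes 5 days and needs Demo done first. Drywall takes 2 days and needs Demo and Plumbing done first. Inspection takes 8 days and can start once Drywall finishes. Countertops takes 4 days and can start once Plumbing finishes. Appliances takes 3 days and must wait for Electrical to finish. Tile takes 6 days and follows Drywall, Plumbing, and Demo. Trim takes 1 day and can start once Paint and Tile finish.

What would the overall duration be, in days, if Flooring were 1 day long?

16

As given, the longest chain is Plumbing→Drywall→Inspection = 6+2+8 = 16, so the finish is 16 days.
Flooring is off the critical path — its longest chain is 10 days, giving 6 of slack.
That remains the longest chain; total 16 days.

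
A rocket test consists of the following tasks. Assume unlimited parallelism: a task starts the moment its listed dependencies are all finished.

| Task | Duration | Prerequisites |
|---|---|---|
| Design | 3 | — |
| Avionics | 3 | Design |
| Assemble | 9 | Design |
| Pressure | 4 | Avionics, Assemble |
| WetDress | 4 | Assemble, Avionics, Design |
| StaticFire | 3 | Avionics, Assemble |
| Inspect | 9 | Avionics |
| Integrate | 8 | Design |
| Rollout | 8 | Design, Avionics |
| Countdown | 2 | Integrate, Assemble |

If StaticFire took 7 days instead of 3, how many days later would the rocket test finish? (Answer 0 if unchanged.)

Actual critical path: Design→Assemble→Pressure = 3+9+4 = 16 ⇒ 16 days.
StaticFire has 1 day of float (longest path through it is 15).
The binding chain switches to Design→Assemble→StaticFire = 3+9+7 = 19; finish 19 days.
Change in finish: 19 − 16 = +3 days.

3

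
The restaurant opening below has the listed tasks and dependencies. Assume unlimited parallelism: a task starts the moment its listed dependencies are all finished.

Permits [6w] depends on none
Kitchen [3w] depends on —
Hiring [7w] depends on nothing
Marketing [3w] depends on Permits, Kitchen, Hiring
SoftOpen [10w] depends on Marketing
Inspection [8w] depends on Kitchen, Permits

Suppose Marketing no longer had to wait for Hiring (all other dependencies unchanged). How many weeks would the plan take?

19

Original critical path: Hiring→Marketing→SoftOpen = 7+3+10 = 20 ⇒ 20 weeks.
Without Hiring→Marketing, Marketing's earliest start moves from 7 to 6.
New critical path: Permits→Marketing→SoftOpen = 6+3+10 = 19 ⇒ 19 weeks.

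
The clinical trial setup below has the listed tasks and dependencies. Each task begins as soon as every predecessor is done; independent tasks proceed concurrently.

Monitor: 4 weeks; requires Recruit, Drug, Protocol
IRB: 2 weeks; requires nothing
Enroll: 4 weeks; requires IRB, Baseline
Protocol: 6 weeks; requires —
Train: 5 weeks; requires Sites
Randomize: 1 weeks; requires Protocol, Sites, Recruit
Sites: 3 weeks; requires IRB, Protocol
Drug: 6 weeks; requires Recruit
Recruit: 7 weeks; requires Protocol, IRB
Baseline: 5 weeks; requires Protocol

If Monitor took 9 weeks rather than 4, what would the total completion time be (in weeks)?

The binding path is Protocol→Recruit→Drug→Monitor = 6+7+6+4 = 23; finish at 23 weeks.
Since Monitor is critical, the +5 change carries straight to that chain (now 28 weeks).
The critical path is still Protocol→Recruit→Drug→Monitor; finish is now 28 weeks.

28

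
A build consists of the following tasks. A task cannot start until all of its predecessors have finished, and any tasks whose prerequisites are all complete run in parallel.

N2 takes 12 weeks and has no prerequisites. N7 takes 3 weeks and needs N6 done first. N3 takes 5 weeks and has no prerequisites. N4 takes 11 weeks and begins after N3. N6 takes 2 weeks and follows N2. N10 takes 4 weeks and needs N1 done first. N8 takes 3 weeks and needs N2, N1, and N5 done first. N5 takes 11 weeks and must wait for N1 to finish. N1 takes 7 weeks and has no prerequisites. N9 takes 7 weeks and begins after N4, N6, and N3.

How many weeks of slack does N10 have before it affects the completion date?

12

N3→N4→N9 = 5+11+7 = 23 sets the makespan at 23 weeks.
N10 finishes as early as 11 and must finish by 23.
Slack of N10 = 19 − 7 = 12 weeks.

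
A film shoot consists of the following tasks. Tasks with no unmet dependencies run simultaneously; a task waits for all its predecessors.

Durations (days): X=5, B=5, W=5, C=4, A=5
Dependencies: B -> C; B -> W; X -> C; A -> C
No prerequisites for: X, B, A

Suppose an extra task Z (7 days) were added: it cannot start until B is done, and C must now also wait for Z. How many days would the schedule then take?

16

Originally the schedule takes 10 days.
With Z inserted, C now waits for max(X, A, B, Z).
New critical path: B→Z→C = 5+7+4 = 16 ⇒ 16 days.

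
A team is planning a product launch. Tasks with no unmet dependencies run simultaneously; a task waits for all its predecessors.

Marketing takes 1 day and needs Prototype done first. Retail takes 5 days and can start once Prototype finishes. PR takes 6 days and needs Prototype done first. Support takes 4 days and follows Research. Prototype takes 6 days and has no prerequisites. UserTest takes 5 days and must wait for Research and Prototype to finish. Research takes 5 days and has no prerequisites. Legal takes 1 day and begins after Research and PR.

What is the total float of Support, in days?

4

The longest chain is Prototype→PR→Legal = 6+6+1 = 13; overall finish 13 days.
Longest path through Support: 9 days (earliest finish 9, latest finish 13).
So Support can slip 13 − 9 = 4 days.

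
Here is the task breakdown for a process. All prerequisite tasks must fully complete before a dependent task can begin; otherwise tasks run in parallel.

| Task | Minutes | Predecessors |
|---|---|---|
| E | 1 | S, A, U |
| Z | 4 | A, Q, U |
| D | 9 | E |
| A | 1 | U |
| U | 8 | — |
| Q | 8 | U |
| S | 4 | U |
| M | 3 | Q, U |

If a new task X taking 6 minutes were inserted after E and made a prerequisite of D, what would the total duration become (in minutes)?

Originally the process takes 22 minutes.
With X inserted, D now waits for max(E, X).
New critical path: U→S→E→X→D = 8+4+1+6+9 = 28 ⇒ 28 minutes.

28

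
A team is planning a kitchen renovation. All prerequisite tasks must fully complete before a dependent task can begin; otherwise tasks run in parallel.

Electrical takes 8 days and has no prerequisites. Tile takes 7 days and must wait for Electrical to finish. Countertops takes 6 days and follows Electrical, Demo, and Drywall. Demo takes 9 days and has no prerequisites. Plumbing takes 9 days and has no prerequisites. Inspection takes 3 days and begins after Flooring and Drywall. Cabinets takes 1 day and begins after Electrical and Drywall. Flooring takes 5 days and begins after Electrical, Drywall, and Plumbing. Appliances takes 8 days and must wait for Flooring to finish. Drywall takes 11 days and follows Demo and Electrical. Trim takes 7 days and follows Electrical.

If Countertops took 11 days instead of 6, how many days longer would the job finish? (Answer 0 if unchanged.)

As given, the longest chain is Demo→Drywall→Flooring→Appliances = 9+11+5+8 = 33, so the finish is 33 days.
Countertops is off the critical path — its longest chain is 26 days, giving 7 of slack.
No other chain overtakes it, so the finish is 33 days.
Change in finish: 33 − 33 = +0 days.

0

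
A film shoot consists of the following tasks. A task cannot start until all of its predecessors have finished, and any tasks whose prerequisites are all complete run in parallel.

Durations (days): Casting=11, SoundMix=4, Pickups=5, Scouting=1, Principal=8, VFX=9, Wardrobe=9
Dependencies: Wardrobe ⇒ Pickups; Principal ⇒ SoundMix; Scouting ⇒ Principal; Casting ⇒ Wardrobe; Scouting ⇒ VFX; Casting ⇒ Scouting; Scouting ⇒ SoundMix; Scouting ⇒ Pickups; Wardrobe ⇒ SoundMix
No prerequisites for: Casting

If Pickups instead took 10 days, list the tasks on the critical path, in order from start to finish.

As given, the longest chain is Casting→Wardrobe→Pickups = 11+9+5 = 25, so the finish is 25 days.
Pickups lies on that path, so at 10 days the path becomes 30 days.
The critical path is still Casting→Wardrobe→Pickups; finish is now 30 days.

Casting, Wardrobe, Pickups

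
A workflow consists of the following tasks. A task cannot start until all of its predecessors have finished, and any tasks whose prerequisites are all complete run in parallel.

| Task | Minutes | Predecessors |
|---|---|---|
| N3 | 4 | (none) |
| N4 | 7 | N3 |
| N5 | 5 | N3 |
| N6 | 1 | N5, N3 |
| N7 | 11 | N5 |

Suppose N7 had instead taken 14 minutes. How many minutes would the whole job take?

23

Critical path before the change: N3→N5→N7 = 4+5+11 = 20 giving 20 minutes.
N7 lies on that path, so at 14 minutes the path becomes 23 minutes.
That remains the longest chain; total 23 minutes.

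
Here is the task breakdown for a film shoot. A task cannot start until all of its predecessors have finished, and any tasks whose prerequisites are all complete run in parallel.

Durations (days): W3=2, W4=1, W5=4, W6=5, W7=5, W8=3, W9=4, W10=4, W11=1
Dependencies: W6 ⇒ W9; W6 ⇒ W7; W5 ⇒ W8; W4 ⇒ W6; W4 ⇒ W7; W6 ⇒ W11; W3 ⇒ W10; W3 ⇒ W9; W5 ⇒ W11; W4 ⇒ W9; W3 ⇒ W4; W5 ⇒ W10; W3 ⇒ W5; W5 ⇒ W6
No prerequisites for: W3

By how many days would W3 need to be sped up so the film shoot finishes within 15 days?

1

Current finish: 16 days; target: 15.
W3 is on every critical path, so each day cut from W3 cuts the finish by one (this holds down to a finish of 15).
Need 16 − 15 = 1 day off W3 → W3 becomes 1 day, finish becomes 15.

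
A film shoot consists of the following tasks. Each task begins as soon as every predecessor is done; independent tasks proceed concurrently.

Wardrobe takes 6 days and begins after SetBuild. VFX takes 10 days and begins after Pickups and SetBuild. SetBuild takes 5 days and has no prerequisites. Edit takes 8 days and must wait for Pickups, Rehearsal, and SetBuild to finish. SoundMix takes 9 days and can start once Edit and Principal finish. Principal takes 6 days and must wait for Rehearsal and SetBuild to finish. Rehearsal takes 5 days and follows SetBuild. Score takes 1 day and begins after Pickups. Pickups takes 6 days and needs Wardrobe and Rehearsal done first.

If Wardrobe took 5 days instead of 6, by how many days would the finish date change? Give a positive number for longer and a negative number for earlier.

-1

Actual critical path: SetBuild→Wardrobe→Pickups→Edit→SoundMix = 5+6+6+8+9 = 34 ⇒ 34 days.
Wardrobe is on the critical path; changing it to 5 makes that path 33 days.
No other chain overtakes it, so the finish is 33 days.
Change in finish: 33 − 34 = -1 days.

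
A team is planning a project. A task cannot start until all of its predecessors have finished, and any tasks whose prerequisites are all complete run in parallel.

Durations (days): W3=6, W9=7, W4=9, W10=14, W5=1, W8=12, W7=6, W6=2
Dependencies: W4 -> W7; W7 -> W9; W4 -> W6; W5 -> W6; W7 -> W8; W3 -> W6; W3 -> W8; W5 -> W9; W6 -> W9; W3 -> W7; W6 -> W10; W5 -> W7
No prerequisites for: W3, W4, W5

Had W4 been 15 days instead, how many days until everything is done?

Baseline: W4→W7→W8 = 9+6+12 = 27 → 27 days.
Since W4 is critical, the +6 change carries straight to that chain (now 33 days).
The critical path is still W4→W7→W8; finish is now 33 days.

33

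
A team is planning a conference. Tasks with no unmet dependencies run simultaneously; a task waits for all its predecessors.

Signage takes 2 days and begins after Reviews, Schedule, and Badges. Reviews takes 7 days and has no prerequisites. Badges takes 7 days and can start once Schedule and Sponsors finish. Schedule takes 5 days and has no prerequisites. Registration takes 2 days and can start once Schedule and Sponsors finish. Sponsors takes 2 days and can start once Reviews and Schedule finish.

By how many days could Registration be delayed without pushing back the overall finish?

7

The longest chain is Reviews→Sponsors→Badges→Signage = 7+2+7+2 = 18; overall finish 18 days.
Registration finishes as early as 11 and must finish by 18.
Slack of Registration = 16 − 9 = 7 days.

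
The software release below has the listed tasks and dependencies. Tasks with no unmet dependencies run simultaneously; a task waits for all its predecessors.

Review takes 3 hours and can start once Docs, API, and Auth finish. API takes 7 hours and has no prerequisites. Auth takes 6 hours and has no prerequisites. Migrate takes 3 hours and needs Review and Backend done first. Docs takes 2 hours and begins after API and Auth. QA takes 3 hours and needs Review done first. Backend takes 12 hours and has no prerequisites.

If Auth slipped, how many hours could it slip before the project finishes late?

1

Critical path: Backend→Migrate = 12+3 = 15, so the finish is 15 hours.
The longest chain containing Auth totals 14 hours.
Float = 15 − 14 = 1.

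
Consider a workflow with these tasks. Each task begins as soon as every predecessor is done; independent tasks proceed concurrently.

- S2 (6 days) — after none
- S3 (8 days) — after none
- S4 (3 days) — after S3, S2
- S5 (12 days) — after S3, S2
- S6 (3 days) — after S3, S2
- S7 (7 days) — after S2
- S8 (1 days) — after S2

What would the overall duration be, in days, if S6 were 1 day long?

As given, the longest chain is S3→S5 = 8+12 = 20, so the finish is 20 days.
S6 is off the critical path — its longest chain is 11 days, giving 9 of slack.
The critical path is still S3→S5; finish is now 20 days.

20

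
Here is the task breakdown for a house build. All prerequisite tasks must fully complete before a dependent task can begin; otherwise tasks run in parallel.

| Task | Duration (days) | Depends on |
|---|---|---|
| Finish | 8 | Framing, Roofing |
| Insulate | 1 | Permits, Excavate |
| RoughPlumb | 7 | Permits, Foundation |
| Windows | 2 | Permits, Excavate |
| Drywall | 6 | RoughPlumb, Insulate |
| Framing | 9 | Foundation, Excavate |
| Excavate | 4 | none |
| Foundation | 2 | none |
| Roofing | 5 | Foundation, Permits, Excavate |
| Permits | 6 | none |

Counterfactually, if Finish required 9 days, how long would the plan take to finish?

22

The binding path is Excavate→Framing→Finish = 4+9+8 = 21; finish at 21 days.
Since Finish is critical, the +1 change carries straight to that chain (now 22 days).
That remains the longest chain; total 22 days.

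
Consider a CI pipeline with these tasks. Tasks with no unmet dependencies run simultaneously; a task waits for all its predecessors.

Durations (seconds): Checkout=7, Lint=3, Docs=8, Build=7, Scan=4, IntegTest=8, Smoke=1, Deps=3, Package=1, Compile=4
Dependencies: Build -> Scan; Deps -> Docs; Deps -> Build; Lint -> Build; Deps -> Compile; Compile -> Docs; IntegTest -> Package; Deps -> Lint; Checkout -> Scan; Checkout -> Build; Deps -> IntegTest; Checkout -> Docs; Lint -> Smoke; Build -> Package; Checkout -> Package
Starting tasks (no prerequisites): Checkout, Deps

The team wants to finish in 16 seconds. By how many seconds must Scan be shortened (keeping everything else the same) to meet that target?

2

Current finish: 18 seconds; target: 16.
Scan is on every critical path, so each second cut from Scan cuts the finish by one (this holds down to a finish of 15).
Need 18 − 16 = 2 seconds off Scan → Scan becomes 2 seconds, finish becomes 16.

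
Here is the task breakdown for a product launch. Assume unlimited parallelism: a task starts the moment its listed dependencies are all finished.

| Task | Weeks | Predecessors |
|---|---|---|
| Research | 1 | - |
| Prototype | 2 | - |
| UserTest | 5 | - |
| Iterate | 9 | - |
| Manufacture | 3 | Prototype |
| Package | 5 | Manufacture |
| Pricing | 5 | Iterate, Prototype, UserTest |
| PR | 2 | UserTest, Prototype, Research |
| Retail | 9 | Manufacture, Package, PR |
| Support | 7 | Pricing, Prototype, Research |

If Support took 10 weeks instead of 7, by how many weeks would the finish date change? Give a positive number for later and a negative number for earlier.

3

Critical path before the change: Iterate→Pricing→Support = 9+5+7 = 21 giving 21 weeks.
Support is on the critical path; changing it to 10 makes that path 24 weeks.
The critical path is still Iterate→Pricing→Support; finish is now 24 weeks.
Change in finish: 24 − 21 = +3 weeks.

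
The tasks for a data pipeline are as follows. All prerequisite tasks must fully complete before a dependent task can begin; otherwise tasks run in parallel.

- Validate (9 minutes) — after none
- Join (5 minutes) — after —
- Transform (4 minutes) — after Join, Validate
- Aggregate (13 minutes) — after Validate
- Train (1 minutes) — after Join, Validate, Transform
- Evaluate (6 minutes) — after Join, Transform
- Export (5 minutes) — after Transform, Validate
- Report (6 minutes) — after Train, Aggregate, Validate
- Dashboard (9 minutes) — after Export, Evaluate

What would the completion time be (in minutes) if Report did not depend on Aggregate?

28

With the dependency in place, Validate→Transform→Evaluate→Dashboard = 9+4+6+9 = 28 sets the finish at 28 minutes.
Without Aggregate→Report, Report's earliest start moves from 22 to 14.
The longest chain is now Validate→Transform→Evaluate→Dashboard = 9+4+6+9 = 28, so the project takes 28 minutes.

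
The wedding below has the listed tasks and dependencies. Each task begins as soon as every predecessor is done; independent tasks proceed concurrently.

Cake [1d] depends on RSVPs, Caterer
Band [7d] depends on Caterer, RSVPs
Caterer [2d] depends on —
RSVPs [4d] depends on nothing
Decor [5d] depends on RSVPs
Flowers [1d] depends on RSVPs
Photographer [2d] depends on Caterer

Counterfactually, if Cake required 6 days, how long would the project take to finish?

Critical path before the change: RSVPs→Band = 4+7 = 11 giving 11 days.
Cake has 6 days of float (longest path through it is 5).
That remains the longest chain; total 11 days.

11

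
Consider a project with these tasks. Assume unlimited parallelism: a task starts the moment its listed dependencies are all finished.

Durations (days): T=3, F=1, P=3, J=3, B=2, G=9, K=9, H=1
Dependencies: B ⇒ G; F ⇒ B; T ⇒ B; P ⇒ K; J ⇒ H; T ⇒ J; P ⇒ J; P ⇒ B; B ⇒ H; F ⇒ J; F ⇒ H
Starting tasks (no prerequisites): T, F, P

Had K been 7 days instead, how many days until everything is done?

Critical path before the change: T→B→G = 3+2+9 = 14 giving 14 days.
K is off the critical path — its longest chain is 12 days, giving 2 of slack.
No other chain overtakes it, so the finish is 14 days.

14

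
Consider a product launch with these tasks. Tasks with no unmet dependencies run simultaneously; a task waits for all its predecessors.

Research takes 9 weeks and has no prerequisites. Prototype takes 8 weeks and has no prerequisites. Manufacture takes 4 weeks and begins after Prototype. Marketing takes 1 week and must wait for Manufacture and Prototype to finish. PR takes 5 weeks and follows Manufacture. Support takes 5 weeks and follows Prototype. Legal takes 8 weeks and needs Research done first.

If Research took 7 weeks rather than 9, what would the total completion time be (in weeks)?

17

The binding path is Research→Legal = 9+8 = 17; finish at 17 weeks.
Since Research is critical, the -2 change carries straight to that chain (now 15 weeks).
Now Prototype→Manufacture→PR = 8+4+5 = 17 is longest, so the finish becomes 17 weeks.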